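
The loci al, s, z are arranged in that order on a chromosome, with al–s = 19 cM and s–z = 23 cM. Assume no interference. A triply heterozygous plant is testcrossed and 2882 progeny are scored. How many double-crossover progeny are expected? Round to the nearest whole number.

126

Map distances give recombination frequencies of 0.190 and 0.230 for the two intervals.
With no interference, expected double-crossover frequency = 0.190 × 0.230 = 0.04370.
Expected number = 0.04370 × 2882 = 125.94 ≈ 126.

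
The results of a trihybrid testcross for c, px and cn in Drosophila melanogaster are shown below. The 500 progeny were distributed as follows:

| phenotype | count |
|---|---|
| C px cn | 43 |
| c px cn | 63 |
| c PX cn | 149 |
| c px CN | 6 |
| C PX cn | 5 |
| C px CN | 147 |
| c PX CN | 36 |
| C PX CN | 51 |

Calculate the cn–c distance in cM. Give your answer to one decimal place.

The two most frequent reciprocal classes, C px CN and c PX cn, are the parental types, so the F1 was C px CN / c PX cn.
The two rarest classes, c px CN and C PX cn, are the double crossovers. Comparing them with the parentals, only the c allele has switched, so c is the middle locus and the order is px – c – cn.
Crossovers in the c–cn interval produce the single-crossover classes C px cn and c PX CN (43 + 36 = 79) plus the double crossovers (11).
RF(c–cn) = (79 + 11) / 500 = 90/500 = 0.1800 → 18.0 cM.

18.0 cM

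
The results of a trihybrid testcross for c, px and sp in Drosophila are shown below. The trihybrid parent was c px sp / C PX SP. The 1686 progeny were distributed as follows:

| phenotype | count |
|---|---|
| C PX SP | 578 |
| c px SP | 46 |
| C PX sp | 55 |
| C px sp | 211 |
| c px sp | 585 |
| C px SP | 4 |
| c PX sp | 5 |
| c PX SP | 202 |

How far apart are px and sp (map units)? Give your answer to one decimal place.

6.5 map units

The two rarest classes, c PX sp and C px SP, are the double crossovers. Comparing them with the parentals, only the px allele has switched, so px is the middle locus and the order is c – px – sp.
Crossovers in the px–sp interval produce the single-crossover classes c px SP and C PX sp (46 + 55 = 101) plus the double crossovers (9).
RF(px–sp) = (101 + 9) / 1686 = 110/1686 = 0.0652 → 6.5 map units.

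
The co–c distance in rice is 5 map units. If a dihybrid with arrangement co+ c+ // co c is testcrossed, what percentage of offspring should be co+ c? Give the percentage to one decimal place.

A map distance of 5 map units corresponds to a recombination frequency of 0.050.
The F1 is co+ c+ / co c, so co+ c is a recombinant gamete class with expected frequency r/2 = 0.050/2 = 0.0250.
That is 0.0250 = 2.5% of the progeny.

2.5%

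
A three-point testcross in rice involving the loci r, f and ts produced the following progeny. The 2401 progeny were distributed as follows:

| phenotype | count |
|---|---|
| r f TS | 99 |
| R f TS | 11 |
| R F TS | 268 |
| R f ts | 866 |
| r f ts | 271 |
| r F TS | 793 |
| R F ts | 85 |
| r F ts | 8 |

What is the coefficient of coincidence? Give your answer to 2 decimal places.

The two most frequent reciprocal classes, r F TS and R f ts, are the parental types, so the F1 was r F TS / R f ts.
The two rarest classes, r F ts and R f TS, are the double crossovers. Comparing them with the parentals, only the ts allele has switched, so ts is the middle locus and the order is f – ts – r.
f–ts: (184 + 19)/2401 = 0.0845; ts–r: (539 + 19)/2401 = 0.2324.
Expected DCO frequency = 0.0845 × 0.2324 ≈ 0.01964; observed = 19/2401 ≈ 0.00791.
Coefficient of coincidence = 0.00791/0.01964 ≈ 0.40.

0.40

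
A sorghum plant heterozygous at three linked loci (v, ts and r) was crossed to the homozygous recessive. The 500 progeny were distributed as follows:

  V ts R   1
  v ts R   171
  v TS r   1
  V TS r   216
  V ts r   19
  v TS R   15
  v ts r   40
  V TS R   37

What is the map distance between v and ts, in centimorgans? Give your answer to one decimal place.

7.2 centimorgans

The two most frequent reciprocal classes, V TS r and v ts R, are the parental types, so the F1 was V TS r / v ts R.
The two rarest classes, v TS r and V ts R, are the double crossovers. Comparing them with the parentals, only the v allele has switched, so v is the middle locus and the order is r – v – ts.
Crossovers in the v–ts interval produce the single-crossover classes V ts r and v TS R (19 + 15 = 34) plus the double crossovers (2).
RF(v–ts) = (34 + 2) / 500 = 36/500 = 0.0720 → 7.2 centimorgans.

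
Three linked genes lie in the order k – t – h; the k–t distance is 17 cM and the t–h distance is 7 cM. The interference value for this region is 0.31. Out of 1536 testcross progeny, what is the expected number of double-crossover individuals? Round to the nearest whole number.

Map distances give recombination frequencies of 0.170 and 0.070 for the two intervals.
With interference 0.31 (so coincidence = 0.69), expected double-crossover frequency = 0.170 × 0.070 × 0.69 = 0.00821.
Expected number = 0.00821 × 1536 = 12.61 ≈ 13.

13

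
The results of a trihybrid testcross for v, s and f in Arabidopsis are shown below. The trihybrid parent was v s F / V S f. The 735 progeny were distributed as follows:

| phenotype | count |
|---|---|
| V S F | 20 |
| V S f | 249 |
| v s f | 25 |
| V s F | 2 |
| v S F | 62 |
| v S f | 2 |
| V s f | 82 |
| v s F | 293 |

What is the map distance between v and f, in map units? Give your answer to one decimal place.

The two rarest classes, V s F and v S f, are the double crossovers. Comparing them with the parentals, only the v allele has switched, so v is the middle locus and the order is f – v – s.
Crossovers in the f–v interval produce the single-crossover classes v s f and V S F (25 + 20 = 45) plus the double crossovers (4).
RF(f–v) = (45 + 4) / 735 = 49/735 = 0.0667 → 6.7 map units.

6.7 map units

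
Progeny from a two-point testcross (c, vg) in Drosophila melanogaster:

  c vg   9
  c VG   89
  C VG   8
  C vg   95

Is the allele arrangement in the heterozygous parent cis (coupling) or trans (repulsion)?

trans

The two most frequent classes are C vg (95) and c VG (89); these are the parental (non-recombinant) types.
So the F1 carried C vg on one chromosome and c VG on the other — the recessive alleles are on opposite chromosomes (trans / repulsion).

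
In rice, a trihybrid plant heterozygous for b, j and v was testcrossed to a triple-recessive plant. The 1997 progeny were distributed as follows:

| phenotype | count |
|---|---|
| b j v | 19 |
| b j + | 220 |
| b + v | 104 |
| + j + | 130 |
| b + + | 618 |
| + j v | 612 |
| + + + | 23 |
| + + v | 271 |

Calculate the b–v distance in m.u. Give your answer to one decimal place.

13.8 m.u.

The two most frequent reciprocal classes, b + + and + j v, are the parental types, so the F1 was b + + / + j v.
The two rarest classes, + + + and b j v, are the double crossovers. Comparing them with the parentals, only the b allele has switched, so b is the middle locus and the order is j – b – v.
Crossovers in the b–v interval produce the single-crossover classes b + v and + j + (104 + 130 = 234) plus the double crossovers (42).
RF(b–v) = (234 + 42) / 1997 = 276/1997 = 0.1382 → 13.8 m.u.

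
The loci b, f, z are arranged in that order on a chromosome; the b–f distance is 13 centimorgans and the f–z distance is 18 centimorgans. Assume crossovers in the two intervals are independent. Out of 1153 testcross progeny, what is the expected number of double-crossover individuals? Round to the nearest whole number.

Map distances give recombination frequencies of 0.130 and 0.180 for the two intervals.
With no interference, expected double-crossover frequency = 0.130 × 0.180 = 0.02340.
Expected number = 0.02340 × 1153 = 26.98 ≈ 27.

27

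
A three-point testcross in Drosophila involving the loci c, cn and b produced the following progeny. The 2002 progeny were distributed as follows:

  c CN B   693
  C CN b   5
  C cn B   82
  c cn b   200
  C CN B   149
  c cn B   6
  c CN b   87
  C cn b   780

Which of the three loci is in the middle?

The two most frequent reciprocal classes, C cn b and c CN B, are the parental types, so the F1 was C cn b / c CN B.
The two rarest classes, C CN b and c cn B, are the double crossovers. Comparing them with the parentals, only the cn allele has switched, so cn is the middle locus and the order is b – cn – c.

cn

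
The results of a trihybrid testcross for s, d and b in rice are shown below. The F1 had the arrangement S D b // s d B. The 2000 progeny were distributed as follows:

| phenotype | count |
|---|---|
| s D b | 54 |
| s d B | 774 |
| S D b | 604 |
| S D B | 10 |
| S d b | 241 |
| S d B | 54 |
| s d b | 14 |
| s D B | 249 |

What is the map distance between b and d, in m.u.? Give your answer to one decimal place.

25.7 m.u.

The two rarest classes, S D B and s d b, are the double crossovers. Comparing them with the parentals, only the b allele has switched, so b is the middle locus and the order is d – b – s.
Crossovers in the d–b interval produce the single-crossover classes S d b and s D B (241 + 249 = 490) plus the double crossovers (24).
RF(d–b) = (490 + 24) / 2000 = 514/2000 = 0.2570 → 25.7 m.u.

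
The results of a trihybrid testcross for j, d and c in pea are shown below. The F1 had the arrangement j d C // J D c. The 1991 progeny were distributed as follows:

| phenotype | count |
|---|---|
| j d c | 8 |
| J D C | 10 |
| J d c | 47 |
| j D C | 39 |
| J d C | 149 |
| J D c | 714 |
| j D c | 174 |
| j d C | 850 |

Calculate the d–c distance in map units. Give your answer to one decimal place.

5.2 map units

The two rarest classes, j d c and J D C, are the double crossovers. Comparing them with the parentals, only the c allele has switched, so c is the middle locus and the order is d – c – j.
Crossovers in the d–c interval produce the single-crossover classes j D C and J d c (39 + 47 = 86) plus the double crossovers (18).
RF(d–c) = (86 + 18) / 1991 = 104/1991 = 0.0522 → 5.2 map units.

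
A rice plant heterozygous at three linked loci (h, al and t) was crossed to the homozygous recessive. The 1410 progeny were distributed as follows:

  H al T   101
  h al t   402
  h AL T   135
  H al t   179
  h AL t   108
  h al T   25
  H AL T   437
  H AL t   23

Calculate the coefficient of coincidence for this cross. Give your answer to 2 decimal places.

The two most frequent reciprocal classes, H AL T and h al t, are the parental types, so the F1 was H AL T / h al t.
The two rarest classes, H AL t and h al T, are the double crossovers. Comparing them with the parentals, only the t allele has switched, so t is the middle locus and the order is al – t – h.
al–t: (209 + 48)/1410 = 0.1823; t–h: (314 + 48)/1410 = 0.2567.
Expected DCO frequency = 0.1823 × 0.2567 ≈ 0.04680; observed = 48/1410 ≈ 0.03404.
Coefficient of coincidence = 0.03404/0.04680 ≈ 0.73.

0.73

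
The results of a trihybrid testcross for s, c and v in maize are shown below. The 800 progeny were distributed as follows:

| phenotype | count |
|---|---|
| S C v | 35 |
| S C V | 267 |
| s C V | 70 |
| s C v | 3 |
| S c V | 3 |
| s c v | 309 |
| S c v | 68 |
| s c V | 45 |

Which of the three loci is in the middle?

The two most frequent reciprocal classes, S C V and s c v, are the parental types, so the F1 was S C V / s c v.
The two rarest classes, S c V and s C v, are the double crossovers. Comparing them with the parentals, only the c allele has switched, so c is the middle locus and the order is v – c – s.

c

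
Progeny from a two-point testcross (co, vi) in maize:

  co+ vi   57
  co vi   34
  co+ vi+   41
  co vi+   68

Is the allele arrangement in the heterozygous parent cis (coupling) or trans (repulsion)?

The two most frequent classes are co+ vi (57) and co vi+ (68); these are the parental (non-recombinant) types.
So the F1 carried co+ vi on one chromosome and co vi+ on the other — the recessive alleles are on opposite chromosomes (trans / repulsion).

trans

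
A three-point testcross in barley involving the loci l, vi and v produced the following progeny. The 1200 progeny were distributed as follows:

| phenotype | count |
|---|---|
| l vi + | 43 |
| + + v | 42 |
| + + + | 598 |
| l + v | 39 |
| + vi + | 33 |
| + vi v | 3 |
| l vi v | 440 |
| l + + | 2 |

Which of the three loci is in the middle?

l

The two most frequent reciprocal classes, + + + and l vi v, are the parental types, so the F1 was + + + / l vi v.
The two rarest classes, l + + and + vi v, are the double crossovers. Comparing them with the parentals, only the l allele has switched, so l is the middle locus and the order is v – l – vi.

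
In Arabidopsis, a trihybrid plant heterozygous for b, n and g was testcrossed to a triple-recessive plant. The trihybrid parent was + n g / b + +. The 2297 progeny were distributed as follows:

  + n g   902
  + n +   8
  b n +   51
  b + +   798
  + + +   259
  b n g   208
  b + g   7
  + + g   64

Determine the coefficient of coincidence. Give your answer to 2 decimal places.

0.55

The two rarest classes, + n + and b + g, are the double crossovers. Comparing them with the parentals, only the g allele has switched, so g is the middle locus and the order is n – g – b.
n–g: (115 + 15)/2297 = 0.0566; g–b: (467 + 15)/2297 = 0.2098.
Expected DCO frequency = 0.0566 × 0.2098 ≈ 0.01187; observed = 15/2297 ≈ 0.00653.
Coefficient of coincidence = 0.00653/0.01187 ≈ 0.55.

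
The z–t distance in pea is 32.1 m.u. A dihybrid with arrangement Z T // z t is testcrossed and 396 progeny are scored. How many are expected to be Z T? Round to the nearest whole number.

134

A map distance of 32.1 m.u. corresponds to a recombination frequency of 0.321.
The F1 is Z T / z t, so Z T is a parental gamete class with expected frequency (1 − r)/2 = 0.679/2 = 0.3395.
Expected number = 0.3395 × 396 = 134.44 ≈ 134.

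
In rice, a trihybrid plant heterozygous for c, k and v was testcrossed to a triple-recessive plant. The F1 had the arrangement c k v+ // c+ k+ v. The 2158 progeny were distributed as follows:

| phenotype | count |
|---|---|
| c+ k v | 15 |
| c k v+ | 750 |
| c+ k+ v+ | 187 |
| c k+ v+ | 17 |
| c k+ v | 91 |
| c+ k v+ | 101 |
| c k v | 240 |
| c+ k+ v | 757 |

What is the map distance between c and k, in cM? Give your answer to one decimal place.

The two rarest classes, c k+ v+ and c+ k v, are the double crossovers. Comparing them with the parentals, only the k allele has switched, so k is the middle locus and the order is v – k – c.
Crossovers in the k–c interval produce the single-crossover classes c+ k v+ and c k+ v (101 + 91 = 192) plus the double crossovers (32).
RF(k–c) = (192 + 32) / 2158 = 224/2158 = 0.1038 → 10.4 cM.

10.4 cM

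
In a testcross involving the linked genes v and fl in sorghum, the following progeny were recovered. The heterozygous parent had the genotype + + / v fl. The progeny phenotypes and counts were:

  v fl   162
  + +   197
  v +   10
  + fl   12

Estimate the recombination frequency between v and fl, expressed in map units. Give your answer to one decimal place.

5.8 map units

The recombinant classes are + fl and v +: 12 + 10 = 22.
Recombination frequency = 22/381 = 0.0577 ≈ 5.8%, i.e. 5.8 map units.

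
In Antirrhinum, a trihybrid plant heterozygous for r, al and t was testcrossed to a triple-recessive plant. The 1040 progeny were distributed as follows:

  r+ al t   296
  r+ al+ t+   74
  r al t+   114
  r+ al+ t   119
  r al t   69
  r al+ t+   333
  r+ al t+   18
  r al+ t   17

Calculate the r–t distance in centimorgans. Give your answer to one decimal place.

17.1 centimorgans

The two most frequent reciprocal classes, r al+ t+ and r+ al t, are the parental types, so the F1 was r al+ t+ / r+ al t.
The two rarest classes, r al+ t and r+ al t+, are the double crossovers. Comparing them with the parentals, only the t allele has switched, so t is the middle locus and the order is r – t – al.
Crossovers in the r–t interval produce the single-crossover classes r+ al+ t+ and r al t (74 + 69 = 143) plus the double crossovers (35).
RF(r–t) = (143 + 35) / 1040 = 178/1040 = 0.1712 → 17.1 centimorgans.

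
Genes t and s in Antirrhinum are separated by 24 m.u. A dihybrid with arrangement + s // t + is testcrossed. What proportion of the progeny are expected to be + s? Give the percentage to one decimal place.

A map distance of 24 m.u. corresponds to a recombination frequency of 0.240.
The F1 is + s / t +, so + s is a parental gamete class with expected frequency (1 − r)/2 = 0.760/2 = 0.3800.
That is 0.3800 = 38.0% of the progeny.

38.0%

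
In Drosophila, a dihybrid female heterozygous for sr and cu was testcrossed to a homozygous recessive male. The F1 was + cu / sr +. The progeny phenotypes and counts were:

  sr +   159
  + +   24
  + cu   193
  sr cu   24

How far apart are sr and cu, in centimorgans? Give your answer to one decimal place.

12.0 centimorgans

The recombinant classes are + + and sr cu: 24 + 24 = 48.
Recombination frequency = 48/400 = 0.1200 ≈ 12.0%, i.e. 12.0 centimorgans.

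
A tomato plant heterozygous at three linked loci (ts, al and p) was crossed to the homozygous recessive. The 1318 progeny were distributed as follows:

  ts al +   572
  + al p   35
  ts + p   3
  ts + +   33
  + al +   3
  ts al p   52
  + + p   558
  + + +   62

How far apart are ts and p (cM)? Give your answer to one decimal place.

The two most frequent reciprocal classes, ts al + and + + p, are the parental types, so the F1 was ts al + / + + p.
The two rarest classes, + al + and ts + p, are the double crossovers. Comparing them with the parentals, only the ts allele has switched, so ts is the middle locus and the order is al – ts – p.
Crossovers in the ts–p interval produce the single-crossover classes ts al p and + + + (52 + 62 = 114) plus the double crossovers (6).
RF(ts–p) = (114 + 6) / 1318 = 120/1318 = 0.0910 → 9.1 cM.

9.1 cM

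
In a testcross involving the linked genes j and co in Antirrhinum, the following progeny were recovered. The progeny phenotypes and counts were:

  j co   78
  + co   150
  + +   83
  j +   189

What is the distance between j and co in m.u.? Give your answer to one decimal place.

32.2 m.u.

The two most frequent classes, + co (150) and j + (189), are the parental types, so the F1 was + co / j +.
The recombinant classes are + + and j co: 83 + 78 = 161.
Recombination frequency = 161/500 = 0.3220 ≈ 32.2%, i.e. 32.2 m.u.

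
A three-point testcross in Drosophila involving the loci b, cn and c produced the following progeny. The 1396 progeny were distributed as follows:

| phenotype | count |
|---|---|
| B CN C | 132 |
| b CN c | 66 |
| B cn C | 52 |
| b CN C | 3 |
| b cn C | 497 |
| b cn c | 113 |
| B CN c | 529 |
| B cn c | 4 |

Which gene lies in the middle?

cn

The two most frequent reciprocal classes, b cn C and B CN c, are the parental types, so the F1 was b cn C / B CN c.
The two rarest classes, b CN C and B cn c, are the double crossovers. Comparing them with the parentals, only the cn allele has switched, so cn is the middle locus and the order is c – cn – b.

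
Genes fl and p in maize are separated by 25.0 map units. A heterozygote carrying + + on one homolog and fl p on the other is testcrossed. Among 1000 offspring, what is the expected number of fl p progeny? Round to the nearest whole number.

375

A map distance of 25.0 map units corresponds to a recombination frequency of 0.250.
The F1 is + + / fl p, so fl p is a parental gamete class with expected frequency (1 − r)/2 = 0.750/2 = 0.3750.
Expected number = 0.3750 × 1000 = 375.00 ≈ 375.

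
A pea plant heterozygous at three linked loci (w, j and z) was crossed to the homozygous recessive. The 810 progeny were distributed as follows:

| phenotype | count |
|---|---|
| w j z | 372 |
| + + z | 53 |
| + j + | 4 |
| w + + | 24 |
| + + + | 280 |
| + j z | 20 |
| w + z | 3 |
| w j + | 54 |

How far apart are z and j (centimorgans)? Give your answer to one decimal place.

14.1 centimorgans

The two most frequent reciprocal classes, w j z and + + +, are the parental types, so the F1 was w j z / + + +.
The two rarest classes, w + z and + j +, are the double crossovers. Comparing them with the parentals, only the j allele has switched, so j is the middle locus and the order is z – j – w.
Crossovers in the z–j interval produce the single-crossover classes w j + and + + z (54 + 53 = 107) plus the double crossovers (7).
RF(z–j) = (107 + 7) / 810 = 114/810 = 0.1407 → 14.1 centimorgans.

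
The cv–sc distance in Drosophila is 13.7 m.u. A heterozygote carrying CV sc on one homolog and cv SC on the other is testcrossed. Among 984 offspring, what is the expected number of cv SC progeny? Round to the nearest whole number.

425

A map distance of 13.7 m.u. corresponds to a recombination frequency of 0.137.
The F1 is CV sc / cv SC, so cv SC is a parental gamete class with expected frequency (1 − r)/2 = 0.863/2 = 0.4315.
Expected number = 0.4315 × 984 = 424.60 ≈ 425.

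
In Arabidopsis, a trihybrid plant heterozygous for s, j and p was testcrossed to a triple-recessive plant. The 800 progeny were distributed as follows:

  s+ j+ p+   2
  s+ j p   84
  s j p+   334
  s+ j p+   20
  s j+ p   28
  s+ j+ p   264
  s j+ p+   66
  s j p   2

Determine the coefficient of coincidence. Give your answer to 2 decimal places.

The two most frequent reciprocal classes, s j p+ and s+ j+ p, are the parental types, so the F1 was s j p+ / s+ j+ p.
The two rarest classes, s j p and s+ j+ p+, are the double crossovers. Comparing them with the parentals, only the p allele has switched, so p is the middle locus and the order is s – p – j.
s–p: (48 + 4)/800 = 0.0650; p–j: (150 + 4)/800 = 0.1925.
Expected DCO frequency = 0.0650 × 0.1925 ≈ 0.01251; observed = 4/800 ≈ 0.00500.
Coefficient of coincidence = 0.00500/0.01251 ≈ 0.40.

0.40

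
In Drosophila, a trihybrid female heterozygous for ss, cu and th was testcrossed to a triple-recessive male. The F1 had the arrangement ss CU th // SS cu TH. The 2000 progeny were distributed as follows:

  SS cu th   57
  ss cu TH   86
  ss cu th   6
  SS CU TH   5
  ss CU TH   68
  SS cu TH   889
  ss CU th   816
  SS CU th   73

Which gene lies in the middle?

cu

The two rarest classes, ss cu th and SS CU TH, are the double crossovers. Comparing them with the parentals, only the cu allele has switched, so cu is the middle locus and the order is th – cu – ss.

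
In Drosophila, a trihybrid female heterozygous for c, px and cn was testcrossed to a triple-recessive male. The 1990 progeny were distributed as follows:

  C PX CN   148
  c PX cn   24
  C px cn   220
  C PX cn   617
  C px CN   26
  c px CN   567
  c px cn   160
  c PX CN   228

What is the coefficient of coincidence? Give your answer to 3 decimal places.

The two most frequent reciprocal classes, c px CN and C PX cn, are the parental types, so the F1 was c px CN / C PX cn.
The two rarest classes, C px CN and c PX cn, are the double crossovers. Comparing them with the parentals, only the c allele has switched, so c is the middle locus and the order is cn – c – px.
cn–c: (308 + 50)/1990 = 0.1799; c–px: (448 + 50)/1990 = 0.2503.
Expected DCO frequency = 0.1799 × 0.2503 ≈ 0.04503; observed = 50/1990 ≈ 0.02513.
Coefficient of coincidence = 0.02513/0.04503 ≈ 0.558.

0.558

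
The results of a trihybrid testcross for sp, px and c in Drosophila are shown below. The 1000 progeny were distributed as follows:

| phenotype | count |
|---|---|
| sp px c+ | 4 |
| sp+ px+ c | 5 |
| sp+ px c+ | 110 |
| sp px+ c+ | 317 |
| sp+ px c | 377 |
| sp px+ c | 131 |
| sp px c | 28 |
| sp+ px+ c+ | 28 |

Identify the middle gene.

The two most frequent reciprocal classes, sp+ px c and sp px+ c+, are the parental types, so the F1 was sp+ px c / sp px+ c+.
The two rarest classes, sp+ px+ c and sp px c+, are the double crossovers. Comparing them with the parentals, only the px allele has switched, so px is the middle locus and the order is c – px – sp.

px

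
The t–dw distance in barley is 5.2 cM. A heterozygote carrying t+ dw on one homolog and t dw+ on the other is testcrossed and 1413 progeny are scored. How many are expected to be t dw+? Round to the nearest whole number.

A map distance of 5.2 cM corresponds to a recombination frequency of 0.052.
The F1 is t+ dw / t dw+, so t dw+ is a parental gamete class with expected frequency (1 − r)/2 = 0.948/2 = 0.4740.
Expected number = 0.4740 × 1413 = 669.76 ≈ 670.

670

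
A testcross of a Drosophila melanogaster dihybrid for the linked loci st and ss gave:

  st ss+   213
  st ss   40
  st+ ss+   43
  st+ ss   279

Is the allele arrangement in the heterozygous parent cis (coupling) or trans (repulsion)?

trans

The two most frequent classes are st+ ss (279) and st ss+ (213); these are the parental (non-recombinant) types.
So the F1 carried st+ ss on one chromosome and st ss+ on the other — the recessive alleles are on opposite chromosomes (trans / repulsion).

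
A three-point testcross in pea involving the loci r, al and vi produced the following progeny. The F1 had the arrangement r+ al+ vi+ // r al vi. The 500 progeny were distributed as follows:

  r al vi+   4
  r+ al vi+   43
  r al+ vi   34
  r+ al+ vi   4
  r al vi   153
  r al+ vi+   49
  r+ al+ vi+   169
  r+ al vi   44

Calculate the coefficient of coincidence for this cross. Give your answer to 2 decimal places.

The two rarest classes, r+ al+ vi and r al vi+, are the double crossovers. Comparing them with the parentals, only the vi allele has switched, so vi is the middle locus and the order is al – vi – r.
al–vi: (77 + 8)/500 = 0.1700; vi–r: (93 + 8)/500 = 0.2020.
Expected DCO frequency = 0.1700 × 0.2020 ≈ 0.03434; observed = 8/500 ≈ 0.01600.
Coefficient of coincidence = 0.01600/0.03434 ≈ 0.47.

0.47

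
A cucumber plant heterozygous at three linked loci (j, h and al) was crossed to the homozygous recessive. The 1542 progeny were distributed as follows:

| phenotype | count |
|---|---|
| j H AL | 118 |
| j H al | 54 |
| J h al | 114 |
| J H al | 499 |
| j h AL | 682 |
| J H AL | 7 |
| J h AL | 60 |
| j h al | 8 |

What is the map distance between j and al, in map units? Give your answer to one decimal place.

8.4 map units

The two most frequent reciprocal classes, j h AL and J H al, are the parental types, so the F1 was j h AL / J H al.
The two rarest classes, j h al and J H AL, are the double crossovers. Comparing them with the parentals, only the al allele has switched, so al is the middle locus and the order is h – al – j.
Crossovers in the al–j interval produce the single-crossover classes J h AL and j H al (60 + 54 = 114) plus the double crossovers (15).
RF(al–j) = (114 + 15) / 1542 = 129/1542 = 0.0837 → 8.4 map units.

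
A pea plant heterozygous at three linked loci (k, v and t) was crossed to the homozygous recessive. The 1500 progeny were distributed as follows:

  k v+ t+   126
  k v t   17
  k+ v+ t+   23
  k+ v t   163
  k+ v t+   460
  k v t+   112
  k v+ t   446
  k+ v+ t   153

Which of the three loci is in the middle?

v

The two most frequent reciprocal classes, k v+ t and k+ v t+, are the parental types, so the F1 was k v+ t / k+ v t+.
The two rarest classes, k v t and k+ v+ t+, are the double crossovers. Comparing them with the parentals, only the v allele has switched, so v is the middle locus and the order is k – v – t.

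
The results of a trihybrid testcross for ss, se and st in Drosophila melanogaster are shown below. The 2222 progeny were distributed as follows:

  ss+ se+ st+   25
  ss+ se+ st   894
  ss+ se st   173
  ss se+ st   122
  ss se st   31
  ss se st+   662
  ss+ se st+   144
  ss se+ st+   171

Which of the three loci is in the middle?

st

The two most frequent reciprocal classes, ss se st+ and ss+ se+ st, are the parental types, so the F1 was ss se st+ / ss+ se+ st.
The two rarest classes, ss se st and ss+ se+ st+, are the double crossovers. Comparing them with the parentals, only the st allele has switched, so st is the middle locus and the order is se – st – ss.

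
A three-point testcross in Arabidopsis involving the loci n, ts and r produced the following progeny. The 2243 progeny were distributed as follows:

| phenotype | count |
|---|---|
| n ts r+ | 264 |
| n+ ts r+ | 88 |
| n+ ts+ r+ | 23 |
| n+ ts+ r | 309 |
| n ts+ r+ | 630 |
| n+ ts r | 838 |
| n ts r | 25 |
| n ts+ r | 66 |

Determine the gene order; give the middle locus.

The two most frequent reciprocal classes, n+ ts r and n ts+ r+, are the parental types, so the F1 was n+ ts r / n ts+ r+.
The two rarest classes, n ts r and n+ ts+ r+, are the double crossovers. Comparing them with the parentals, only the n allele has switched, so n is the middle locus and the order is ts – n – r.

n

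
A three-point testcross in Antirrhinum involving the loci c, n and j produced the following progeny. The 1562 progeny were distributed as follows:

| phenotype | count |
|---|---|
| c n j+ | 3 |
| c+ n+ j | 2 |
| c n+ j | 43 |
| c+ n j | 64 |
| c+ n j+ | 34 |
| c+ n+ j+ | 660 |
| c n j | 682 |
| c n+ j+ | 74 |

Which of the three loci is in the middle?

j

The two most frequent reciprocal classes, c+ n+ j+ and c n j, are the parental types, so the F1 was c+ n+ j+ / c n j.
The two rarest classes, c+ n+ j and c n j+, are the double crossovers. Comparing them with the parentals, only the j allele has switched, so j is the middle locus and the order is c – j – n.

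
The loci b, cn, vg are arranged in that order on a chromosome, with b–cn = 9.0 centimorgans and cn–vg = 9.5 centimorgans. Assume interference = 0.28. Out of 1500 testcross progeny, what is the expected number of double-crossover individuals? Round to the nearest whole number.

Map distances give recombination frequencies of 0.090 and 0.095 for the two intervals.
With interference 0.28 (so coincidence = 0.72), expected double-crossover frequency = 0.090 × 0.095 × 0.72 = 0.00616.
Expected number = 0.00616 × 1500 = 9.23 ≈ 9.

9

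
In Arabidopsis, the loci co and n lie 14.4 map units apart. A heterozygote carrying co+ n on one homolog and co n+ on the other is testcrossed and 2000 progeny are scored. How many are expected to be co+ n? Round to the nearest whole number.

856

A map distance of 14.4 map units corresponds to a recombination frequency of 0.144.
The F1 is co+ n / co n+, so co+ n is a parental gamete class with expected frequency (1 − r)/2 = 0.856/2 = 0.4280.
Expected number = 0.4280 × 2000 = 856.00 ≈ 856.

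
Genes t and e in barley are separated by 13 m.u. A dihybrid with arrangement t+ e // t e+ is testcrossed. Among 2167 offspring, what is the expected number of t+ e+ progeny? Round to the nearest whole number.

141

A map distance of 13 m.u. corresponds to a recombination frequency of 0.130.
The F1 is t+ e / t e+, so t+ e+ is a recombinant gamete class with expected frequency r/2 = 0.130/2 = 0.0650.
Expected number = 0.0650 × 2167 = 140.86 ≈ 141.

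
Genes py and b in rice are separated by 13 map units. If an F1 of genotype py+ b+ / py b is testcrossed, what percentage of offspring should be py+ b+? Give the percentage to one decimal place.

43.5%

A map distance of 13 map units corresponds to a recombination frequency of 0.130.
The F1 is py+ b+ / py b, so py+ b+ is a parental gamete class with expected frequency (1 − r)/2 = 0.870/2 = 0.4350.
That is 0.4350 = 43.5% of the progeny.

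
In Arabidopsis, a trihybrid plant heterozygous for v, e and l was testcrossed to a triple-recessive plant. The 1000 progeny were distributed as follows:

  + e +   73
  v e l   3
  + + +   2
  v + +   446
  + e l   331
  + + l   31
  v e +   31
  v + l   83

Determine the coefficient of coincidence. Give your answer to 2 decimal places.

The two most frequent reciprocal classes, + e l and v + +, are the parental types, so the F1 was + e l / v + +.
The two rarest classes, v e l and + + +, are the double crossovers. Comparing them with the parentals, only the v allele has switched, so v is the middle locus and the order is e – v – l.
e–v: (62 + 5)/1000 = 0.0670; v–l: (156 + 5)/1000 = 0.1610.
Expected DCO frequency = 0.0670 × 0.1610 ≈ 0.01079; observed = 5/1000 ≈ 0.00500.
Coefficient of coincidence = 0.00500/0.01079 ≈ 0.46.

0.46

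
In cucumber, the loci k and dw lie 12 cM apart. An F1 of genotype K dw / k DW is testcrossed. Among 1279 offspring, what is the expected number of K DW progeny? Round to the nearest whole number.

A map distance of 12 cM corresponds to a recombination frequency of 0.120.
The F1 is K dw / k DW, so K DW is a recombinant gamete class with expected frequency r/2 = 0.120/2 = 0.0600.
Expected number = 0.0600 × 1279 = 76.74 ≈ 77.

77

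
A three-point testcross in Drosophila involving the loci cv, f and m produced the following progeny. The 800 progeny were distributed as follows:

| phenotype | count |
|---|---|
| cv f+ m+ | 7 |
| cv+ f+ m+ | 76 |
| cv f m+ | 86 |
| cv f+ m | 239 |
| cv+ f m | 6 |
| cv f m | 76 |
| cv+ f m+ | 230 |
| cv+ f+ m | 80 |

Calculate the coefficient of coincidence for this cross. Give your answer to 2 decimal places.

The two most frequent reciprocal classes, cv+ f m+ and cv f+ m, are the parental types, so the F1 was cv+ f m+ / cv f+ m.
The two rarest classes, cv+ f m and cv f+ m+, are the double crossovers. Comparing them with the parentals, only the m allele has switched, so m is the middle locus and the order is cv – m – f.
cv–m: (166 + 13)/800 = 0.2238; m–f: (152 + 13)/800 = 0.2062.
Expected DCO frequency = 0.2238 × 0.2062 ≈ 0.04615; observed = 13/800 ≈ 0.01625.
Coefficient of coincidence = 0.01625/0.04615 ≈ 0.35.

0.35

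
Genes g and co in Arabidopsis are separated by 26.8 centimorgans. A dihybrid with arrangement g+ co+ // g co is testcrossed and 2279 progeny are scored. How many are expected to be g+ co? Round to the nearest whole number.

305

A map distance of 26.8 centimorgans corresponds to a recombination frequency of 0.268.
The F1 is g+ co+ / g co, so g+ co is a recombinant gamete class with expected frequency r/2 = 0.268/2 = 0.1340.
Expected number = 0.1340 × 2279 = 305.39 ≈ 305.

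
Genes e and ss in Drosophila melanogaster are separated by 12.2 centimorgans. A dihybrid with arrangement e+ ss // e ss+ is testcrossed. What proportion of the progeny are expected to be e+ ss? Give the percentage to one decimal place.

A map distance of 12.2 centimorgans corresponds to a recombination frequency of 0.122.
The F1 is e+ ss / e ss+, so e+ ss is a parental gamete class with expected frequency (1 − r)/2 = 0.878/2 = 0.4390.
That is 0.4390 = 43.9% of the progeny.

43.9%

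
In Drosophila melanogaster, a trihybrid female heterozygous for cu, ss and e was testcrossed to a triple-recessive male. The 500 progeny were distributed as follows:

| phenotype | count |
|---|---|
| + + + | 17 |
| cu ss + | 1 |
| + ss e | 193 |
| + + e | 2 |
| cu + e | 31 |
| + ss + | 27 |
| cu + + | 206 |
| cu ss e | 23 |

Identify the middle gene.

The two most frequent reciprocal classes, + ss e and cu + +, are the parental types, so the F1 was + ss e / cu + +.
The two rarest classes, + + e and cu ss +, are the double crossovers. Comparing them with the parentals, only the ss allele has switched, so ss is the middle locus and the order is e – ss – cu.

ss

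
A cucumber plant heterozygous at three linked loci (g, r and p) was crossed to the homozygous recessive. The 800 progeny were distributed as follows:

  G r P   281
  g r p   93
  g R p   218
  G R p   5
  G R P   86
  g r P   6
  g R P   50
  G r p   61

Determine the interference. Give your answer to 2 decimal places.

The two most frequent reciprocal classes, g R p and G r P, are the parental types, so the F1 was g R p / G r P.
The two rarest classes, G R p and g r P, are the double crossovers. Comparing them with the parentals, only the g allele has switched, so g is the middle locus and the order is p – g – r.
p–g: (111 + 11)/800 = 0.1525; g–r: (179 + 11)/800 = 0.2375.
Expected DCO frequency = 0.1525 × 0.2375 ≈ 0.03622; observed = 11/800 ≈ 0.01375.
Coefficient of coincidence = 0.01375/0.03622 ≈ 0.38; interference = 1 − 0.38 = 0.62.

0.62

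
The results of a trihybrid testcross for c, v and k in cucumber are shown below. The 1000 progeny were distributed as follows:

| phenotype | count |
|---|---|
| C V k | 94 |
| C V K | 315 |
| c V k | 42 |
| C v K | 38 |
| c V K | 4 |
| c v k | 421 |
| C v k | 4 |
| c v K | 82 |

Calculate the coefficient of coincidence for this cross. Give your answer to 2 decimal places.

0.49

The two most frequent reciprocal classes, C V K and c v k, are the parental types, so the F1 was C V K / c v k.
The two rarest classes, c V K and C v k, are the double crossovers. Comparing them with the parentals, only the c allele has switched, so c is the middle locus and the order is v – c – k.
v–c: (80 + 8)/1000 = 0.0880; c–k: (176 + 8)/1000 = 0.1840.
Expected DCO frequency = 0.0880 × 0.1840 ≈ 0.01619; observed = 8/1000 ≈ 0.00800.
Coefficient of coincidence = 0.00800/0.01619 ≈ 0.49.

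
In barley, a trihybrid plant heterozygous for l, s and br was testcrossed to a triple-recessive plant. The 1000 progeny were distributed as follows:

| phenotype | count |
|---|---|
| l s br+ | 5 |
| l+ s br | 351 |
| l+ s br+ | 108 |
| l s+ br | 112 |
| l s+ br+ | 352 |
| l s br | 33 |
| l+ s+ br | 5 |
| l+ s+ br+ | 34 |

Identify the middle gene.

The two most frequent reciprocal classes, l s+ br+ and l+ s br, are the parental types, so the F1 was l s+ br+ / l+ s br.
The two rarest classes, l s br+ and l+ s+ br, are the double crossovers. Comparing them with the parentals, only the s allele has switched, so s is the middle locus and the order is br – s – l.

s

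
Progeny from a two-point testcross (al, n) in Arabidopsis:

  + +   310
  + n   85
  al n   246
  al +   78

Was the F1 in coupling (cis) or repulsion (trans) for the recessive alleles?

The two most frequent classes are + + (310) and al n (246); these are the parental (non-recombinant) types.
So the F1 carried + + on one chromosome and al n on the other — the recessive alleles are on the same chromosome (cis / coupling).

cis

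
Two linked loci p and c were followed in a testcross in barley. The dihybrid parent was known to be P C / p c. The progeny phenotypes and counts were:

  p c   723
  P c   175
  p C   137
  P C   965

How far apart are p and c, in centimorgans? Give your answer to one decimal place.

15.6 centimorgans

The recombinant classes are P c and p C: 175 + 137 = 312.
Recombination frequency = 312/2000 = 0.1560 ≈ 15.6%, i.e. 15.6 centimorgans.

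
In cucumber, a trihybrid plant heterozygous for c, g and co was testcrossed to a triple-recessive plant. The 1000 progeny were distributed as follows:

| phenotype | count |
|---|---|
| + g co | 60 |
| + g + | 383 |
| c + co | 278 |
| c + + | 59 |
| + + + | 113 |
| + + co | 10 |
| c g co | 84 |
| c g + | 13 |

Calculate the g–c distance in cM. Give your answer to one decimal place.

22.0 cM

The two most frequent reciprocal classes, + g + and c + co, are the parental types, so the F1 was + g + / c + co.
The two rarest classes, c g + and + + co, are the double crossovers. Comparing them with the parentals, only the c allele has switched, so c is the middle locus and the order is g – c – co.
Crossovers in the g–c interval produce the single-crossover classes + + + and c g co (113 + 84 = 197) plus the double crossovers (23).
RF(g–c) = (197 + 23) / 1000 = 220/1000 = 0.2200 → 22.0 cM.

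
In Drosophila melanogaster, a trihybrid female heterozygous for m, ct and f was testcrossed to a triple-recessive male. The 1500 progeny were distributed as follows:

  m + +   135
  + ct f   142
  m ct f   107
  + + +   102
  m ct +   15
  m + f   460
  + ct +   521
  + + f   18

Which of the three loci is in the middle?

The two most frequent reciprocal classes, + ct + and m + f, are the parental types, so the F1 was + ct + / m + f.
The two rarest classes, m ct + and + + f, are the double crossovers. Comparing them with the parentals, only the m allele has switched, so m is the middle locus and the order is ct – m – f.

m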